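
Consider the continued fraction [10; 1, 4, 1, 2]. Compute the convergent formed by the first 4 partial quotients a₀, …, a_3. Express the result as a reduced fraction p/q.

a_0 = 10: 10/1
a_1 = 1: 11/1
a_2 = 4: 54/5
a_3 = 1: 65/6

65/6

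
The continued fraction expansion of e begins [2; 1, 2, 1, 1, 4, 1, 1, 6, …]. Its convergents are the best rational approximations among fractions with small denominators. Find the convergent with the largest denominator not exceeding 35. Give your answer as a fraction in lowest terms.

a_0 = 2: 2/1  (≤ bound)
a_1 = 1: 3/1  (≤ bound)
a_2 = 2: 8/3  (≤ bound)
a_3 = 1: 11/4  (≤ bound)
a_4 = 1: 19/7  (≤ bound)
a_5 = 4: 87/32  (≤ bound)
a_6 = 1: 106/39  (> 35, stop)

87/32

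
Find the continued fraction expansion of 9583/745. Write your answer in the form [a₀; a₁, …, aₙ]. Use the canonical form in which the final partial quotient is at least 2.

[12; 1, 6, 3, 3, 2, 4]

⌊9583/745⌋ = 12, remainder 643
⌊745/643⌋ = 1, remainder 102
⌊643/102⌋ = 6, remainder 31
⌊102/31⌋ = 3, remainder 9
⌊31/9⌋ = 3, remainder 4
⌊9/4⌋ = 2, remainder 1
⌊4/1⌋ = 4, remainder 0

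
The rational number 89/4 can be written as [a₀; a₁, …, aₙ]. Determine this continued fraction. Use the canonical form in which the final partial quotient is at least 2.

[22; 4]

Apply division with remainder until the remainder is 0:
⌊89/4⌋ = 22, remainder 1
⌊4/1⌋ = 4, remainder 0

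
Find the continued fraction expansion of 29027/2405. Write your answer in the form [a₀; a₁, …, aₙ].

Run the Euclidean algorithm, recording each quotient:
⌊29027/2405⌋ = 12, remainder 167
⌊2405/167⌋ = 14, remainder 67
⌊167/67⌋ = 2, remainder 33
⌊67/33⌋ = 2, remainder 1
⌊33/1⌋ = 33, remainder 0

[12; 14, 2, 2, 33]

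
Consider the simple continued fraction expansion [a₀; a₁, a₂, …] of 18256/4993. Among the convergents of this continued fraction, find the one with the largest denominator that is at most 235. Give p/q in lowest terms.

a_0 = 3: 3/1  (≤ bound)
a_1 = 1: 4/1  (≤ bound)
a_2 = 1: 7/2  (≤ bound)
a_3 = 1: 11/3  (≤ bound)
a_4 = 10: 117/32  (≤ bound)
a_5 = 14: 1649/451  (> 235, stop)

117/32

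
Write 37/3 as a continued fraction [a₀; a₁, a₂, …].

Apply division with remainder until the remainder is 0:
37 = 12·3 + 1, so a_0 = 12
3 = 3·1 + 0, so a_1 = 3

[12; 3]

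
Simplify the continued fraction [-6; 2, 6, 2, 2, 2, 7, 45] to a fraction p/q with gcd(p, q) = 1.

Start with 45.
7 + 1/(45/1) = 7 + 1/45 = 316/45
2 + 1/(316/45) = 2 + 45/316 = 677/316
2 + 1/(677/316) = 2 + 316/677 = 1670/677
2 + 1/(1670/677) = 2 + 677/1670 = 4017/1670
6 + 1/(4017/1670) = 6 + 1670/4017 = 25772/4017
2 + 1/(25772/4017) = 2 + 4017/25772 = 55561/25772
-6 + 1/(55561/25772) = -6 + 25772/55561 = -307594/55561

-307594/55561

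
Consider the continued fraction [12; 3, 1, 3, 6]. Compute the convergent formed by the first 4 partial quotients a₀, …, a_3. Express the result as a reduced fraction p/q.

184/15

Use the convergent recurrence hₖ = aₖ·hₖ₋₁ + hₖ₋₂ (and likewise for the denominators kₖ):
a_0 = 12: 12/1
a_1 = 3: 37/3
a_2 = 1: 49/4
a_3 = 3: 184/15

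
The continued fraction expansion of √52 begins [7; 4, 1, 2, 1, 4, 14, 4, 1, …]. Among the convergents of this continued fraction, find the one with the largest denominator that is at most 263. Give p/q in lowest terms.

649/90

a_0 = 7: 7/1  (≤ bound)
a_1 = 4: 29/4  (≤ bound)
a_2 = 1: 36/5  (≤ bound)
a_3 = 2: 101/14  (≤ bound)
a_4 = 1: 137/19  (≤ bound)
a_5 = 4: 649/90  (≤ bound)
a_6 = 14: 9223/1279  (> 263, stop)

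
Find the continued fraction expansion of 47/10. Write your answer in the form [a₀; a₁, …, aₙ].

⌊47/10⌋ = 4, remainder 7
⌊10/7⌋ = 1, remainder 3
⌊7/3⌋ = 2, remainder 1
⌊3/1⌋ = 3, remainder 0

[4; 1, 2, 3]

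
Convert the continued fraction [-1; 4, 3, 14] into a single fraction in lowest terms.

a_0 = -1: -1/1
a_1 = 4: -3/4
a_2 = 3: -10/13
a_3 = 14: -143/186

-143/186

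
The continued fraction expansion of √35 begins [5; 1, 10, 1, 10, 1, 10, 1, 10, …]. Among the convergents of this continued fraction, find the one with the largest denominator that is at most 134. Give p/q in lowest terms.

List convergents until the denominator exceeds the bound:
a_0 = 5: 5/1  (≤ bound)
a_1 = 1: 6/1  (≤ bound)
a_2 = 10: 65/11  (≤ bound)
a_3 = 1: 71/12  (≤ bound)
a_4 = 10: 775/131  (≤ bound)
a_5 = 1: 846/143  (> 134, stop)

775/131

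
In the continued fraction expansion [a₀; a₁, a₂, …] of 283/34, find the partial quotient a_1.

Run the Euclidean algorithm, recording each quotient:
283 ÷ 34 → quotient 8, remainder 11
34 ÷ 11 → quotient 3, remainder 1

3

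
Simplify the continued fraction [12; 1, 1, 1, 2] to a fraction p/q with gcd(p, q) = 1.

101/8

Build up convergents one term at a time:
a_0 = 12: 12/1
a_1 = 1: 13/1
a_2 = 1: 25/2
a_3 = 1: 38/3
a_4 = 2: 101/8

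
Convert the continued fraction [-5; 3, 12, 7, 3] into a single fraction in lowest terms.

Starting at the tail and folding back:
Start with 3.
7 + 1/(3/1) = 7 + 1/3 = 22/3
12 + 1/(22/3) = 12 + 3/22 = 267/22
3 + 1/(267/22) = 3 + 22/267 = 823/267
-5 + 1/(823/267) = -5 + 267/823 = -3848/823

-3848/823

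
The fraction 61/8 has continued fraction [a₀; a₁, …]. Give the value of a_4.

Run the Euclidean algorithm, recording each quotient:
61 ÷ 8 → quotient 7, remainder 5
8 ÷ 5 → quotient 1, remainder 3
5 ÷ 3 → quotient 1, remainder 2
3 ÷ 2 → quotient 1, remainder 1
2 ÷ 1 → quotient 2, remainder 0

2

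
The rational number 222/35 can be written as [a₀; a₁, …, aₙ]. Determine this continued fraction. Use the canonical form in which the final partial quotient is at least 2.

[6; 2, 1, 11]

Run the Euclidean algorithm, recording each quotient:
⌊222/35⌋ = 6, remainder 12
⌊35/12⌋ = 2, remainder 11
⌊12/11⌋ = 1, remainder 1
⌊11/1⌋ = 11, remainder 0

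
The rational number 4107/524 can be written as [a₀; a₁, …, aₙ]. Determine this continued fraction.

4107 ÷ 524 → quotient 7, remainder 439
524 ÷ 439 → quotient 1, remainder 85
439 ÷ 85 → quotient 5, remainder 14
85 ÷ 14 → quotient 6, remainder 1
14 ÷ 1 → quotient 14, remainder 0

[7; 1, 5, 6, 14]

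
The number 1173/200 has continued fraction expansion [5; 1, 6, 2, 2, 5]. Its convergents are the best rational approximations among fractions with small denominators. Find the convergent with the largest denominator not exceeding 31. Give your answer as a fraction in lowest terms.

List convergents until the denominator exceeds the bound:
a_0 = 5: 5/1  (≤ bound)
a_1 = 1: 6/1  (≤ bound)
a_2 = 6: 41/7  (≤ bound)
a_3 = 2: 88/15  (≤ bound)
a_4 = 2: 217/37  (> 31, stop)

88/15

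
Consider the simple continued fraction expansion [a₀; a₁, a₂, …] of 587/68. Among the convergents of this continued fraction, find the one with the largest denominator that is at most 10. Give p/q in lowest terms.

69/8

List convergents until the denominator exceeds the bound:
a_0 = 8: 8/1  (≤ bound)
a_1 = 1: 9/1  (≤ bound)
a_2 = 1: 17/2  (≤ bound)
a_3 = 1: 26/3  (≤ bound)
a_4 = 2: 69/8  (≤ bound)
a_5 = 1: 95/11  (> 10, stop)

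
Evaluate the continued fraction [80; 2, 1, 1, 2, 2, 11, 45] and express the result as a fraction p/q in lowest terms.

Start with 45.
11 + 1/(45/1) = 11 + 1/45 = 496/45
2 + 1/(496/45) = 2 + 45/496 = 1037/496
2 + 1/(1037/496) = 2 + 496/1037 = 2570/1037
1 + 1/(2570/1037) = 1 + 1037/2570 = 3607/2570
1 + 1/(3607/2570) = 1 + 2570/3607 = 6177/3607
2 + 1/(6177/3607) = 2 + 3607/6177 = 15961/6177
80 + 1/(15961/6177) = 80 + 6177/15961 = 1283057/15961

1283057/15961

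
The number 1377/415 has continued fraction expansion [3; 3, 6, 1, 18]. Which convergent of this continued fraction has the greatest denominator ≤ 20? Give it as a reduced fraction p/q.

a_0 = 3: 3/1  (≤ bound)
a_1 = 3: 10/3  (≤ bound)
a_2 = 6: 63/19  (≤ bound)
a_3 = 1: 73/22  (> 20, stop)

63/19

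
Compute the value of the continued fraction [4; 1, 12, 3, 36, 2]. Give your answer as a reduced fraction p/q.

Starting at the tail and folding back:
Start with 2.
36 + 1/(2/1) = 36 + 1/2 = 73/2
3 + 1/(73/2) = 3 + 2/73 = 221/73
12 + 1/(221/73) = 12 + 73/221 = 2725/221
1 + 1/(2725/221) = 1 + 221/2725 = 2946/2725
4 + 1/(2946/2725) = 4 + 2725/2946 = 14509/2946

14509/2946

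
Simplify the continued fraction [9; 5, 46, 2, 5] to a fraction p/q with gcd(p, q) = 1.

23605/2566

Collapse the nested fraction from the inside out:
Start with 5.
2 + 1/(5/1) = 2 + 1/5 = 11/5
46 + 1/(11/5) = 46 + 5/11 = 511/11
5 + 1/(511/11) = 5 + 11/511 = 2566/511
9 + 1/(2566/511) = 9 + 511/2566 = 23605/2566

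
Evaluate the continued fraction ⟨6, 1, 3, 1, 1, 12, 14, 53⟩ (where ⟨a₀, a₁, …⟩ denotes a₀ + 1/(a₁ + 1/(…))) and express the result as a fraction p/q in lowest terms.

Start with 53.
14 + 1/(53/1) = 14 + 1/53 = 743/53
12 + 1/(743/53) = 12 + 53/743 = 8969/743
1 + 1/(8969/743) = 1 + 743/8969 = 9712/8969
1 + 1/(9712/8969) = 1 + 8969/9712 = 18681/9712
3 + 1/(18681/9712) = 3 + 9712/18681 = 65755/18681
1 + 1/(65755/18681) = 1 + 18681/65755 = 84436/65755
6 + 1/(84436/65755) = 6 + 65755/84436 = 572371/84436

572371/84436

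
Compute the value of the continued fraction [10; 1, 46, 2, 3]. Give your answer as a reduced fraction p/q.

a_0 = 10: 10/1
a_1 = 1: 11/1
a_2 = 46: 516/47
a_3 = 2: 1043/95
a_4 = 3: 3645/332

3645/332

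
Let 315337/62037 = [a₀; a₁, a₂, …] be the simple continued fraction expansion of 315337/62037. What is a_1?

12

Apply division with remainder until the remainder is 0:
315337 = 5·62037 + 5152, so a_0 = 5
62037 = 12·5152 + 213, so a_1 = 12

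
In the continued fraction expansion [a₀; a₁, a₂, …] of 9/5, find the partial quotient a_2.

4

9 ÷ 5 → quotient 1, remainder 4
5 ÷ 4 → quotient 1, remainder 1
4 ÷ 1 → quotient 4, remainder 0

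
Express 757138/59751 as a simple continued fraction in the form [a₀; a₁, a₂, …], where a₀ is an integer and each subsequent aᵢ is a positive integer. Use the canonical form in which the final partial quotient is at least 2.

[12; 1, 2, 22, 2, 2, 13, 13]

757138 ÷ 59751 → quotient 12, remainder 40126
59751 ÷ 40126 → quotient 1, remainder 19625
40126 ÷ 19625 → quotient 2, remainder 876
19625 ÷ 876 → quotient 22, remainder 353
876 ÷ 353 → quotient 2, remainder 170
353 ÷ 170 → quotient 2, remainder 13
170 ÷ 13 → quotient 13, remainder 1
13 ÷ 1 → quotient 13, remainder 0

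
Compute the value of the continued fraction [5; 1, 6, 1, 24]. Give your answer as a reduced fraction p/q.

1169/199

a_0 = 5: 5/1
a_1 = 1: 6/1
a_2 = 6: 41/7
a_3 = 1: 47/8
a_4 = 24: 1169/199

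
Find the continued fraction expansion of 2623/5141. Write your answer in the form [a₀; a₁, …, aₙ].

[0; 1, 1, 23, 1, 51, 2]

⌊2623/5141⌋ = 0, remainder 2623
⌊5141/2623⌋ = 1, remainder 2518
⌊2623/2518⌋ = 1, remainder 105
⌊2518/105⌋ = 23, remainder 103
⌊105/103⌋ = 1, remainder 2
⌊103/2⌋ = 51, remainder 1
⌊2/1⌋ = 2, remainder 0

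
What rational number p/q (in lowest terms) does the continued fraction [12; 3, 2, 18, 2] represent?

3256/265

Start with 2.
18 + 1/(2/1) = 18 + 1/2 = 37/2
2 + 1/(37/2) = 2 + 2/37 = 76/37
3 + 1/(76/37) = 3 + 37/76 = 265/76
12 + 1/(265/76) = 12 + 76/265 = 3256/265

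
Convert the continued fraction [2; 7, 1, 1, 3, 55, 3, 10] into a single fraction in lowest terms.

194787/91360

Collapse the nested fraction from the inside out:
Start with 10.
3 + 1/(10/1) = 3 + 1/10 = 31/10
55 + 1/(31/10) = 55 + 10/31 = 1715/31
3 + 1/(1715/31) = 3 + 31/1715 = 5176/1715
1 + 1/(5176/1715) = 1 + 1715/5176 = 6891/5176
1 + 1/(6891/5176) = 1 + 5176/6891 = 12067/6891
7 + 1/(12067/6891) = 7 + 6891/12067 = 91360/12067
2 + 1/(91360/12067) = 2 + 12067/91360 = 194787/91360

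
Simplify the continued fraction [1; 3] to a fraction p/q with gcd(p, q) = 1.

a_0 = 1: 1/1
a_1 = 3: 4/3

4/3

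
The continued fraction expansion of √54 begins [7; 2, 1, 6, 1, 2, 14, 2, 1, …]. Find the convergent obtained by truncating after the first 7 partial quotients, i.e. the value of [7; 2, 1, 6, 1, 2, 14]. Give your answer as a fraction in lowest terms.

6959/947

Start with 14.
2 + 1/(14/1) = 2 + 1/14 = 29/14
1 + 1/(29/14) = 1 + 14/29 = 43/29
6 + 1/(43/29) = 6 + 29/43 = 287/43
1 + 1/(287/43) = 1 + 43/287 = 330/287
2 + 1/(330/287) = 2 + 287/330 = 947/330
7 + 1/(947/330) = 7 + 330/947 = 6959/947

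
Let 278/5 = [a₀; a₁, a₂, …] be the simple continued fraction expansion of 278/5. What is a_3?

2

278 = 55·5 + 3, so a_0 = 55
5 = 1·3 + 2, so a_1 = 1
3 = 1·2 + 1, so a_2 = 1
2 = 2·1 + 0, so a_3 = 2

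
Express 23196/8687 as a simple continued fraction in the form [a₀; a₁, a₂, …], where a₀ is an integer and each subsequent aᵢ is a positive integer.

23196 = 2·8687 + 5822, so a_0 = 2
8687 = 1·5822 + 2865, so a_1 = 1
5822 = 2·2865 + 92, so a_2 = 2
2865 = 31·92 + 13, so a_3 = 31
92 = 7·13 + 1, so a_4 = 7
13 = 13·1 + 0, so a_5 = 13

[2; 1, 2, 31, 7, 13]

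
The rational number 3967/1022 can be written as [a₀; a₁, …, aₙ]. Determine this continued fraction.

[3; 1, 7, 2, 4, 6, 2]

3967 = 3·1022 + 901, so a_0 = 3
1022 = 1·901 + 121, so a_1 = 1
901 = 7·121 + 54, so a_2 = 7
121 = 2·54 + 13, so a_3 = 2
54 = 4·13 + 2, so a_4 = 4
13 = 6·2 + 1, so a_5 = 6
2 = 2·1 + 0, so a_6 = 2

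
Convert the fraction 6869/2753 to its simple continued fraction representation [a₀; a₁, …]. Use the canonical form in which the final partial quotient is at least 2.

[2; 2, 50, 2, 13]

⌊6869/2753⌋ = 2, remainder 1363
⌊2753/1363⌋ = 2, remainder 27
⌊1363/27⌋ = 50, remainder 13
⌊27/13⌋ = 2, remainder 1
⌊13/1⌋ = 13, remainder 0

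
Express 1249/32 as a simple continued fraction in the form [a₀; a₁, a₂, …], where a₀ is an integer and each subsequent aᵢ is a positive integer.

[39; 32]

1249 ÷ 32 → quotient 39, remainder 1
32 ÷ 1 → quotient 32, remainder 0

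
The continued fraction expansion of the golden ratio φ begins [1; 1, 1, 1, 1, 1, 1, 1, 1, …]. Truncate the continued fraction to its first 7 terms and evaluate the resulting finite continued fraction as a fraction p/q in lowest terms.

21/13

a_0 = 1: 1/1
a_1 = 1: 2/1
a_2 = 1: 3/2
a_3 = 1: 5/3
a_4 = 1: 8/5
a_5 = 1: 13/8
a_6 = 1: 21/13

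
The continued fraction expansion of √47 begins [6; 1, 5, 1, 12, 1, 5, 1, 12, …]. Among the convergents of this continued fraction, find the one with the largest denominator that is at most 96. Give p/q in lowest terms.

List convergents until the denominator exceeds the bound:
a_0 = 6: 6/1  (≤ bound)
a_1 = 1: 7/1  (≤ bound)
a_2 = 5: 41/6  (≤ bound)
a_3 = 1: 48/7  (≤ bound)
a_4 = 12: 617/90  (≤ bound)
a_5 = 1: 665/97  (> 96, stop)

617/90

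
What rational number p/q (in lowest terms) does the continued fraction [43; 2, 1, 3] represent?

a_0 = 43: 43/1
a_1 = 2: 87/2
a_2 = 1: 130/3
a_3 = 3: 477/11

477/11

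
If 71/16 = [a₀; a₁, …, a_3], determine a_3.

2

Repeatedly divide and take the remainder:
⌊71/16⌋ = 4, remainder 7
⌊16/7⌋ = 2, remainder 2
⌊7/2⌋ = 3, remainder 1
⌊2/1⌋ = 2, remainder 0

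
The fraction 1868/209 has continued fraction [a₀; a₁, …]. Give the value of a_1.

1

Run the Euclidean algorithm, recording each quotient:
1868 ÷ 209 → quotient 8, remainder 196
209 ÷ 196 → quotient 1, remainder 13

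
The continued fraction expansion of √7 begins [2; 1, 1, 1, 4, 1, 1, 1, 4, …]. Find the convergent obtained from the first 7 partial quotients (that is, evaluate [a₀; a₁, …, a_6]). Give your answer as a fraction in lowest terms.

Collapse the nested fraction from the inside out:
Start with 1.
1 + 1/(1/1) = 1 + 1/1 = 2/1
4 + 1/(2/1) = 4 + 1/2 = 9/2
1 + 1/(9/2) = 1 + 2/9 = 11/9
1 + 1/(11/9) = 1 + 9/11 = 20/11
1 + 1/(20/11) = 1 + 11/20 = 31/20
2 + 1/(31/20) = 2 + 20/31 = 82/31

82/31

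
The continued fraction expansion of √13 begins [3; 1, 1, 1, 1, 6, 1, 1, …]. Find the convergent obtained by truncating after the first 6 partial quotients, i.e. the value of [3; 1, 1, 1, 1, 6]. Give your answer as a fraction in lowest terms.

119/33

a_0 = 3: 3/1
a_1 = 1: 4/1
a_2 = 1: 7/2
a_3 = 1: 11/3
a_4 = 1: 18/5
a_5 = 6: 119/33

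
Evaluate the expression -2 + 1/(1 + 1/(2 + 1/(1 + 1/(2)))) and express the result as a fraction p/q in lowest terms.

Starting at the tail and folding back:
Start with 2.
1 + 1/(2/1) = 1 + 1/2 = 3/2
2 + 1/(3/2) = 2 + 2/3 = 8/3
1 + 1/(8/3) = 1 + 3/8 = 11/8
-2 + 1/(11/8) = -2 + 8/11 = -14/11

-14/11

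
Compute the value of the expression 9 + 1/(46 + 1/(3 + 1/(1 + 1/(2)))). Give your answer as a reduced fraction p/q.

Compute successive convergents:
a_0 = 9: 9/1
a_1 = 46: 415/46
a_2 = 3: 1254/139
a_3 = 1: 1669/185
a_4 = 2: 4592/509

4592/509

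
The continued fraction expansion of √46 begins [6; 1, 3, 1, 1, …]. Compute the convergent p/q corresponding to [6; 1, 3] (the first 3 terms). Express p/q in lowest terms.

27/4

Starting at the tail and folding back:
Start with 3.
1 + 1/(3/1) = 1 + 1/3 = 4/3
6 + 1/(4/3) = 6 + 3/4 = 27/4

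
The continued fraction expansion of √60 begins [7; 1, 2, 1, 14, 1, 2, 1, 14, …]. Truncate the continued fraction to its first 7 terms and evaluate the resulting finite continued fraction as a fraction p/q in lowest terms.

Start with 2.
1 + 1/(2/1) = 1 + 1/2 = 3/2
14 + 1/(3/2) = 14 + 2/3 = 44/3
1 + 1/(44/3) = 1 + 3/44 = 47/44
2 + 1/(47/44) = 2 + 44/47 = 138/47
1 + 1/(138/47) = 1 + 47/138 = 185/138
7 + 1/(185/138) = 7 + 138/185 = 1433/185

1433/185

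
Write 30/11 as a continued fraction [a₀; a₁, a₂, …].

30 = 2·11 + 8, so a_0 = 2
11 = 1·8 + 3, so a_1 = 1
8 = 2·3 + 2, so a_2 = 2
3 = 1·2 + 1, so a_3 = 1
2 = 2·1 + 0, so a_4 = 2

[2; 1, 2, 1, 2]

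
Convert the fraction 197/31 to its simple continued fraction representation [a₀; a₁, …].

[6; 2, 1, 4, 2]

197 ÷ 31 → quotient 6, remainder 11
31 ÷ 11 → quotient 2, remainder 9
11 ÷ 9 → quotient 1, remainder 2
9 ÷ 2 → quotient 4, remainder 1
2 ÷ 1 → quotient 2, remainder 0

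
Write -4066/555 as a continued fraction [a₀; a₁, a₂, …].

[-8; 1, 2, 15, 12]

-4066 = -8·555 + 374, so a_0 = -8
555 = 1·374 + 181, so a_1 = 1
374 = 2·181 + 12, so a_2 = 2
181 = 15·12 + 1, so a_3 = 15
12 = 12·1 + 0, so a_4 = 12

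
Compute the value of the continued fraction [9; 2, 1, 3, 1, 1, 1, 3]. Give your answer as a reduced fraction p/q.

1329/142

a_0 = 9: 9/1
a_1 = 2: 19/2
a_2 = 1: 28/3
a_3 = 3: 103/11
a_4 = 1: 131/14
a_5 = 1: 234/25
a_6 = 1: 365/39
a_7 = 3: 1329/142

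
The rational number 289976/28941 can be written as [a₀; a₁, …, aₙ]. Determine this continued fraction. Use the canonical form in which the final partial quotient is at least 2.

Run the Euclidean algorithm, recording each quotient:
289976 ÷ 28941 → quotient 10, remainder 566
28941 ÷ 566 → quotient 51, remainder 75
566 ÷ 75 → quotient 7, remainder 41
75 ÷ 41 → quotient 1, remainder 34
41 ÷ 34 → quotient 1, remainder 7
34 ÷ 7 → quotient 4, remainder 6
7 ÷ 6 → quotient 1, remainder 1
6 ÷ 1 → quotient 6, remainder 0

[10; 51, 7, 1, 1, 4, 1, 6]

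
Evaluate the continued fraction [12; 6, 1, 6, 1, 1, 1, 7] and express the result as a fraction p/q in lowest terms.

Start with 7.
1 + 1/(7/1) = 1 + 1/7 = 8/7
1 + 1/(8/7) = 1 + 7/8 = 15/8
1 + 1/(15/8) = 1 + 8/15 = 23/15
6 + 1/(23/15) = 6 + 15/23 = 153/23
1 + 1/(153/23) = 1 + 23/153 = 176/153
6 + 1/(176/153) = 6 + 153/176 = 1209/176
12 + 1/(1209/176) = 12 + 176/1209 = 14684/1209

14684/1209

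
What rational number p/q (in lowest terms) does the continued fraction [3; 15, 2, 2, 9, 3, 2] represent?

Use the convergent recurrence hₖ = aₖ·hₖ₋₁ + hₖ₋₂ (and likewise for the denominators kₖ):
a_0 = 3: 3/1
a_1 = 15: 46/15
a_2 = 2: 95/31
a_3 = 2: 236/77
a_4 = 9: 2219/724
a_5 = 3: 6893/2249
a_6 = 2: 16005/5222

16005/5222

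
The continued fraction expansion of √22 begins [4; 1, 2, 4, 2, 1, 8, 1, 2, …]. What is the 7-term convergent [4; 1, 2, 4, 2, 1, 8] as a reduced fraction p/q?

1712/365

a_0 = 4: 4/1
a_1 = 1: 5/1
a_2 = 2: 14/3
a_3 = 4: 61/13
a_4 = 2: 136/29
a_5 = 1: 197/42
a_6 = 8: 1712/365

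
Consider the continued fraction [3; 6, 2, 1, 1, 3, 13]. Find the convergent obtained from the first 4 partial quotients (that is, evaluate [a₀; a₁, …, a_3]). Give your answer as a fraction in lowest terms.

60/19

Start with 1.
2 + 1/(1/1) = 2 + 1/1 = 3/1
6 + 1/(3/1) = 6 + 1/3 = 19/3
3 + 1/(19/3) = 3 + 3/19 = 60/19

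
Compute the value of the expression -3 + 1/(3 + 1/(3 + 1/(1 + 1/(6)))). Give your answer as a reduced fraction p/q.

Start with 6.
1 + 1/(6/1) = 1 + 1/6 = 7/6
3 + 1/(7/6) = 3 + 6/7 = 27/7
3 + 1/(27/7) = 3 + 7/27 = 88/27
-3 + 1/(88/27) = -3 + 27/88 = -237/88

-237/88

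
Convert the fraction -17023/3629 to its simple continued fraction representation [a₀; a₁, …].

[-5; 3, 4, 3, 1, 3, 8, 2]

Apply division with remainder until the remainder is 0:
-17023 ÷ 3629 → quotient -5, remainder 1122
3629 ÷ 1122 → quotient 3, remainder 263
1122 ÷ 263 → quotient 4, remainder 70
263 ÷ 70 → quotient 3, remainder 53
70 ÷ 53 → quotient 1, remainder 17
53 ÷ 17 → quotient 3, remainder 2
17 ÷ 2 → quotient 8, remainder 1
2 ÷ 1 → quotient 2, remainder 0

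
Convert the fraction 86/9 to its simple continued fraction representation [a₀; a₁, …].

[9; 1, 1, 4]

86 ÷ 9 → quotient 9, remainder 5
9 ÷ 5 → quotient 1, remainder 4
5 ÷ 4 → quotient 1, remainder 1
4 ÷ 1 → quotient 4, remainder 0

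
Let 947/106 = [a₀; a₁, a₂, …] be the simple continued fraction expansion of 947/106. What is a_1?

1

Run the Euclidean algorithm, recording each quotient:
947 ÷ 106 → quotient 8, remainder 99
106 ÷ 99 → quotient 1, remainder 7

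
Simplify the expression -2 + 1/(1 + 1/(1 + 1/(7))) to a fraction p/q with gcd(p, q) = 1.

-22/15

Use the convergent recurrence hₖ = aₖ·hₖ₋₁ + hₖ₋₂ (and likewise for the denominators kₖ):
a_0 = -2: -2/1
a_1 = 1: -1/1
a_2 = 1: -3/2
a_3 = 7: -22/15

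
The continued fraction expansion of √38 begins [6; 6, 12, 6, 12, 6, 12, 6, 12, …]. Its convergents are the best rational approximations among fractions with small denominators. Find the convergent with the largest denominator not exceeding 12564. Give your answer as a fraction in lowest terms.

33294/5401

List convergents until the denominator exceeds the bound:
a_0 = 6: 6/1  (≤ bound)
a_1 = 6: 37/6  (≤ bound)
a_2 = 12: 450/73  (≤ bound)
a_3 = 6: 2737/444  (≤ bound)
a_4 = 12: 33294/5401  (≤ bound)
a_5 = 6: 202501/32850  (> 12564, stop)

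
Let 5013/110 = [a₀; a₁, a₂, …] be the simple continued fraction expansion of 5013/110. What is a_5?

⌊5013/110⌋ = 45, remainder 63
⌊110/63⌋ = 1, remainder 47
⌊63/47⌋ = 1, remainder 16
⌊47/16⌋ = 2, remainder 15
⌊16/15⌋ = 1, remainder 1
⌊15/1⌋ = 15, remainder 0

15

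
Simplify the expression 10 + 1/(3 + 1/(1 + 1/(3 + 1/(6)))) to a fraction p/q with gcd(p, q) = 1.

965/94

Start with 6.
3 + 1/(6/1) = 3 + 1/6 = 19/6
1 + 1/(19/6) = 1 + 6/19 = 25/19
3 + 1/(25/19) = 3 + 19/25 = 94/25
10 + 1/(94/25) = 10 + 25/94 = 965/94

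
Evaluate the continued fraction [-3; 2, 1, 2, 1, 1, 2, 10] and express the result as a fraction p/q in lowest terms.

-1340/509

a_0 = -3: -3/1
a_1 = 2: -5/2
a_2 = 1: -8/3
a_3 = 2: -21/8
a_4 = 1: -29/11
a_5 = 1: -50/19
a_6 = 2: -129/49
a_7 = 10: -1340/509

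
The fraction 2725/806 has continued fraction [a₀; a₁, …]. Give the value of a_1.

2

2725 = 3·806 + 307, so a_0 = 3
806 = 2·307 + 192, so a_1 = 2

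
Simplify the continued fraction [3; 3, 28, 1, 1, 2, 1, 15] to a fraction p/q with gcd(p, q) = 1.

31760/9539

Compute successive convergents:
a_0 = 3: 3/1
a_1 = 3: 10/3
a_2 = 28: 283/85
a_3 = 1: 293/88
a_4 = 1: 576/173
a_5 = 2: 1445/434
a_6 = 1: 2021/607
a_7 = 15: 31760/9539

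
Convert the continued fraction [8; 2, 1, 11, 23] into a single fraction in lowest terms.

Build up convergents one term at a time:
a_0 = 8: 8/1
a_1 = 2: 17/2
a_2 = 1: 25/3
a_3 = 11: 292/35
a_4 = 23: 6741/808

6741/808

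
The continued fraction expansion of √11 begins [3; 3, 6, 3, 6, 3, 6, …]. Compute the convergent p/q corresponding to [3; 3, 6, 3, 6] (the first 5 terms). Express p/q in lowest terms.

a_0 = 3: 3/1
a_1 = 3: 10/3
a_2 = 6: 63/19
a_3 = 3: 199/60
a_4 = 6: 1257/379

1257/379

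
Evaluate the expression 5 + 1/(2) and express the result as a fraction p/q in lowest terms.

Start with 2.
5 + 1/(2/1) = 5 + 1/2 = 11/2

11/2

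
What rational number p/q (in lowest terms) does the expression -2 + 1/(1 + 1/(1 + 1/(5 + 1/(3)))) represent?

Build up convergents one term at a time:
a_0 = -2: -2/1
a_1 = 1: -1/1
a_2 = 1: -3/2
a_3 = 5: -16/11
a_4 = 3: -51/35

-51/35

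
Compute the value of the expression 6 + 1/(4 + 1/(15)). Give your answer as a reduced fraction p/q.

Use the convergent recurrence hₖ = aₖ·hₖ₋₁ + hₖ₋₂ (and likewise for the denominators kₖ):
a_0 = 6: 6/1
a_1 = 4: 25/4
a_2 = 15: 381/61

381/61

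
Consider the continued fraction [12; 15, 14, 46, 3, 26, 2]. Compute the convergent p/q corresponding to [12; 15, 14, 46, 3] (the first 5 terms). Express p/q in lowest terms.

354437/29374

Collapse the nested fraction from the inside out:
Start with 3.
46 + 1/(3/1) = 46 + 1/3 = 139/3
14 + 1/(139/3) = 14 + 3/139 = 1949/139
15 + 1/(1949/139) = 15 + 139/1949 = 29374/1949
12 + 1/(29374/1949) = 12 + 1949/29374 = 354437/29374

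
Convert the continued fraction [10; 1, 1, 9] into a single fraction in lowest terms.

200/19

Work from the innermost term outward:
Start with 9.
1 + 1/(9/1) = 1 + 1/9 = 10/9
1 + 1/(10/9) = 1 + 9/10 = 19/10
10 + 1/(19/10) = 10 + 10/19 = 200/19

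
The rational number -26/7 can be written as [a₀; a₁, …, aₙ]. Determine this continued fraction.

Repeatedly divide and take the remainder:
-26 ÷ 7 → quotient -4, remainder 2
7 ÷ 2 → quotient 3, remainder 1
2 ÷ 1 → quotient 2, remainder 0

[-4; 3, 2]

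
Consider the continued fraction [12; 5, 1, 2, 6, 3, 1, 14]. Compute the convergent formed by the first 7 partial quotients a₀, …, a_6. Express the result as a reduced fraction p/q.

a_0 = 12: 12/1
a_1 = 5: 61/5
a_2 = 1: 73/6
a_3 = 2: 207/17
a_4 = 6: 1315/108
a_5 = 3: 4152/341
a_6 = 1: 5467/449

5467/449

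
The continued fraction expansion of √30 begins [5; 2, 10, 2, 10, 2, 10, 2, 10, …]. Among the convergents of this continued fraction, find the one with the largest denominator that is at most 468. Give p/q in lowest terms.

a_0 = 5: 5/1  (≤ bound)
a_1 = 2: 11/2  (≤ bound)
a_2 = 10: 115/21  (≤ bound)
a_3 = 2: 241/44  (≤ bound)
a_4 = 10: 2525/461  (≤ bound)
a_5 = 2: 5291/966  (> 468, stop)

2525/461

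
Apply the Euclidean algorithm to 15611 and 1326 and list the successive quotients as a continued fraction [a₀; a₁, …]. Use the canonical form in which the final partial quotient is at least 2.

[11; 1, 3, 2, 2, 7, 8]

Repeatedly divide and take the remainder:
⌊15611/1326⌋ = 11, remainder 1025
⌊1326/1025⌋ = 1, remainder 301
⌊1025/301⌋ = 3, remainder 122
⌊301/122⌋ = 2, remainder 57
⌊122/57⌋ = 2, remainder 8
⌊57/8⌋ = 7, remainder 1
⌊8/1⌋ = 8, remainder 0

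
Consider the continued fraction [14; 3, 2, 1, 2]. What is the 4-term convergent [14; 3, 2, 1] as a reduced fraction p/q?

Starting at the tail and folding back:
Start with 1.
2 + 1/(1/1) = 2 + 1/1 = 3/1
3 + 1/(3/1) = 3 + 1/3 = 10/3
14 + 1/(10/3) = 14 + 3/10 = 143/10

143/10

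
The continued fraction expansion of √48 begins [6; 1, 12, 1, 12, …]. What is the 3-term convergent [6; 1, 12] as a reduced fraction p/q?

a_0 = 6: 6/1
a_1 = 1: 7/1
a_2 = 12: 90/13

90/13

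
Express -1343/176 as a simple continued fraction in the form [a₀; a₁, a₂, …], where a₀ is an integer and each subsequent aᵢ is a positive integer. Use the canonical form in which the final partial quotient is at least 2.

Repeatedly divide and take the remainder:
⌊-1343/176⌋ = -8, remainder 65
⌊176/65⌋ = 2, remainder 46
⌊65/46⌋ = 1, remainder 19
⌊46/19⌋ = 2, remainder 8
⌊19/8⌋ = 2, remainder 3
⌊8/3⌋ = 2, remainder 2
⌊3/2⌋ = 1, remainder 1
⌊2/1⌋ = 2, remainder 0

[-8; 2, 1, 2, 2, 2, 1, 2]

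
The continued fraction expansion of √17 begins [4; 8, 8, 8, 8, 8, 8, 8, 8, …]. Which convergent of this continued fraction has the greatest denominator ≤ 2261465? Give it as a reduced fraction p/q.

a_0 = 4: 4/1  (≤ bound)
a_1 = 8: 33/8  (≤ bound)
a_2 = 8: 268/65  (≤ bound)
a_3 = 8: 2177/528  (≤ bound)
a_4 = 8: 17684/4289  (≤ bound)
a_5 = 8: 143649/34840  (≤ bound)
a_6 = 8: 1166876/283009  (≤ bound)
a_7 = 8: 9478657/2298912  (> 2261465, stop)

1166876/283009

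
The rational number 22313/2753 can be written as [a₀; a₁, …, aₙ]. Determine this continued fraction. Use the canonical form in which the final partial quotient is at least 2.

[8; 9, 1, 1, 9, 7, 2]

Apply division with remainder until the remainder is 0:
22313 = 8·2753 + 289, so a_0 = 8
2753 = 9·289 + 152, so a_1 = 9
289 = 1·152 + 137, so a_2 = 1
152 = 1·137 + 15, so a_3 = 1
137 = 9·15 + 2, so a_4 = 9
15 = 7·2 + 1, so a_5 = 7
2 = 2·1 + 0, so a_6 = 2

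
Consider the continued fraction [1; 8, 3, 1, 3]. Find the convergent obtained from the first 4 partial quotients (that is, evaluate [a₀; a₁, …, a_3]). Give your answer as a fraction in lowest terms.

Use the convergent recurrence hₖ = aₖ·hₖ₋₁ + hₖ₋₂ (and likewise for the denominators kₖ):
a_0 = 1: 1/1
a_1 = 8: 9/8
a_2 = 3: 28/25
a_3 = 1: 37/33

37/33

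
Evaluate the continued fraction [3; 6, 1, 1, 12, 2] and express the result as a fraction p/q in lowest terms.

1069/339

Use the convergent recurrence hₖ = aₖ·hₖ₋₁ + hₖ₋₂ (and likewise for the denominators kₖ):
a_0 = 3: 3/1
a_1 = 6: 19/6
a_2 = 1: 22/7
a_3 = 1: 41/13
a_4 = 12: 514/163
a_5 = 2: 1069/339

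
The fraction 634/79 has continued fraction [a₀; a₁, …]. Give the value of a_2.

⌊634/79⌋ = 8, remainder 2
⌊79/2⌋ = 39, remainder 1
⌊2/1⌋ = 2, remainder 0

2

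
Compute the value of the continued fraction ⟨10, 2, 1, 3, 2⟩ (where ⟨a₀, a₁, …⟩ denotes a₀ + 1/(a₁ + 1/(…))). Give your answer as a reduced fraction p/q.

Collapse the nested fraction from the inside out:
Start with 2.
3 + 1/(2/1) = 3 + 1/2 = 7/2
1 + 1/(7/2) = 1 + 2/7 = 9/7
2 + 1/(9/7) = 2 + 7/9 = 25/9
10 + 1/(25/9) = 10 + 9/25 = 259/25

259/25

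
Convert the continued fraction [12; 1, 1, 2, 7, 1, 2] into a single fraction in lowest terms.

1524/121

Collapse the nested fraction from the inside out:
Start with 2.
1 + 1/(2/1) = 1 + 1/2 = 3/2
7 + 1/(3/2) = 7 + 2/3 = 23/3
2 + 1/(23/3) = 2 + 3/23 = 49/23
1 + 1/(49/23) = 1 + 23/49 = 72/49
1 + 1/(72/49) = 1 + 49/72 = 121/72
12 + 1/(121/72) = 12 + 72/121 = 1524/121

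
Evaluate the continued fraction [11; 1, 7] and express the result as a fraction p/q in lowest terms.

Starting at the tail and folding back:
Start with 7.
1 + 1/(7/1) = 1 + 1/7 = 8/7
11 + 1/(8/7) = 11 + 7/8 = 95/8

95/8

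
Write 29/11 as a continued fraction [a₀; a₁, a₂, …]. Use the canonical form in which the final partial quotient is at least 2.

29 ÷ 11 → quotient 2, remainder 7
11 ÷ 7 → quotient 1, remainder 4
7 ÷ 4 → quotient 1, remainder 3
4 ÷ 3 → quotient 1, remainder 1
3 ÷ 1 → quotient 3, remainder 0

[2; 1, 1, 1, 3]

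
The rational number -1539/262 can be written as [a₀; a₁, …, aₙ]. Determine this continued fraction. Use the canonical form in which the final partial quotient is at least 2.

Repeatedly divide and take the remainder:
-1539 ÷ 262 → quotient -6, remainder 33
262 ÷ 33 → quotient 7, remainder 31
33 ÷ 31 → quotient 1, remainder 2
31 ÷ 2 → quotient 15, remainder 1
2 ÷ 1 → quotient 2, remainder 0

[-6; 7, 1, 15, 2]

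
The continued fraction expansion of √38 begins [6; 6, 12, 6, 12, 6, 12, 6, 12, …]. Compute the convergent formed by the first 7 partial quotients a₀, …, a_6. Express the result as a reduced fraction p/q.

2463306/399601

Build up convergents one term at a time:
a_0 = 6: 6/1
a_1 = 6: 37/6
a_2 = 12: 450/73
a_3 = 6: 2737/444
a_4 = 12: 33294/5401
a_5 = 6: 202501/32850
a_6 = 12: 2463306/399601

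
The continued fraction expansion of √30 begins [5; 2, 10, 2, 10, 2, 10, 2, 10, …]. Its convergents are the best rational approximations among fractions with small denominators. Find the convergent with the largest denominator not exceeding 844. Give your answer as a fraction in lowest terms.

a_0 = 5: 5/1  (≤ bound)
a_1 = 2: 11/2  (≤ bound)
a_2 = 10: 115/21  (≤ bound)
a_3 = 2: 241/44  (≤ bound)
a_4 = 10: 2525/461  (≤ bound)
a_5 = 2: 5291/966  (> 844, stop)

2525/461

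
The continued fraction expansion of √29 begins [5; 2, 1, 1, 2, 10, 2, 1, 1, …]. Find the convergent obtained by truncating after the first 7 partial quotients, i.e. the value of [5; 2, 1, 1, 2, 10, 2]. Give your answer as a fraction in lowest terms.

Use the convergent recurrence hₖ = aₖ·hₖ₋₁ + hₖ₋₂ (and likewise for the denominators kₖ):
a_0 = 5: 5/1
a_1 = 2: 11/2
a_2 = 1: 16/3
a_3 = 1: 27/5
a_4 = 2: 70/13
a_5 = 10: 727/135
a_6 = 2: 1524/283

1524/283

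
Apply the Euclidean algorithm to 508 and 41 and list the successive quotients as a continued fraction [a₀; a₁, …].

508 ÷ 41 → quotient 12, remainder 16
41 ÷ 16 → quotient 2, remainder 9
16 ÷ 9 → quotient 1, remainder 7
9 ÷ 7 → quotient 1, remainder 2
7 ÷ 2 → quotient 3, remainder 1
2 ÷ 1 → quotient 2, remainder 0

[12; 2, 1, 1, 3, 2]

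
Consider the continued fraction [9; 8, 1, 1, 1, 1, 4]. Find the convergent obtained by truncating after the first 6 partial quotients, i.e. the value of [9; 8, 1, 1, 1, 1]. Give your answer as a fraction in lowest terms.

392/43

a_0 = 9: 9/1
a_1 = 8: 73/8
a_2 = 1: 82/9
a_3 = 1: 155/17
a_4 = 1: 237/26
a_5 = 1: 392/43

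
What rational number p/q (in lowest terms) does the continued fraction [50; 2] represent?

Compute successive convergents:
a_0 = 50: 50/1
a_1 = 2: 101/2

101/2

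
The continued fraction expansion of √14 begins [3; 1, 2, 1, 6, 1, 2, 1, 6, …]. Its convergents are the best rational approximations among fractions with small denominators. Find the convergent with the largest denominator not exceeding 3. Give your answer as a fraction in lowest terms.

11/3

List convergents until the denominator exceeds the bound:
a_0 = 3: 3/1  (≤ bound)
a_1 = 1: 4/1  (≤ bound)
a_2 = 2: 11/3  (≤ bound)
a_3 = 1: 15/4  (> 3, stop)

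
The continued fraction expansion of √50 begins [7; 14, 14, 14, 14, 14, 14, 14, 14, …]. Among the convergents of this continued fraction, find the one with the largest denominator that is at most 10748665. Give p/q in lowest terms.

List convergents until the denominator exceeds the bound:
a_0 = 7: 7/1  (≤ bound)
a_1 = 14: 99/14  (≤ bound)
a_2 = 14: 1393/197  (≤ bound)
a_3 = 14: 19601/2772  (≤ bound)
a_4 = 14: 275807/39005  (≤ bound)
a_5 = 14: 3880899/548842  (≤ bound)
a_6 = 14: 54608393/7722793  (≤ bound)
a_7 = 14: 768398401/108667944  (> 10748665, stop)

54608393/7722793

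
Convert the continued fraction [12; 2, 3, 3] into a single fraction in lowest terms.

286/23

Start with 3.
3 + 1/(3/1) = 3 + 1/3 = 10/3
2 + 1/(10/3) = 2 + 3/10 = 23/10
12 + 1/(23/10) = 12 + 10/23 = 286/23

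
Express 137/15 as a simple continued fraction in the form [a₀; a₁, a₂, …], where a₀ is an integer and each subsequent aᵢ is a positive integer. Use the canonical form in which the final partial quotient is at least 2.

⌊137/15⌋ = 9, remainder 2
⌊15/2⌋ = 7, remainder 1
⌊2/1⌋ = 2, remainder 0

[9; 7, 2]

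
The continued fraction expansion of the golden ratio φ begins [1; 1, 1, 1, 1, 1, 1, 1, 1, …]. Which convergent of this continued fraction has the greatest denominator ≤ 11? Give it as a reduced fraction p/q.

13/8

a_0 = 1: 1/1  (≤ bound)
a_1 = 1: 2/1  (≤ bound)
a_2 = 1: 3/2  (≤ bound)
a_3 = 1: 5/3  (≤ bound)
a_4 = 1: 8/5  (≤ bound)
a_5 = 1: 13/8  (≤ bound)
a_6 = 1: 21/13  (> 11, stop)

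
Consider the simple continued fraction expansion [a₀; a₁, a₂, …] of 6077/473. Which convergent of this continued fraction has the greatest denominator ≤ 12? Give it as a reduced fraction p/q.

90/7

List convergents until the denominator exceeds the bound:
a_0 = 12: 12/1  (≤ bound)
a_1 = 1: 13/1  (≤ bound)
a_2 = 5: 77/6  (≤ bound)
a_3 = 1: 90/7  (≤ bound)
a_4 = 1: 167/13  (> 12, stop)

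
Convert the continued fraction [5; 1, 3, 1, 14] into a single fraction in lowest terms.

429/74

Start with 14.
1 + 1/(14/1) = 1 + 1/14 = 15/14
3 + 1/(15/14) = 3 + 14/15 = 59/15
1 + 1/(59/15) = 1 + 15/59 = 74/59
5 + 1/(74/59) = 5 + 59/74 = 429/74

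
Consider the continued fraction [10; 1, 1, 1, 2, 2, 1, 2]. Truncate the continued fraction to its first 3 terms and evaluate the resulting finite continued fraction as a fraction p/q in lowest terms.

21/2

Compute successive convergents:
a_0 = 10: 10/1
a_1 = 1: 11/1
a_2 = 1: 21/2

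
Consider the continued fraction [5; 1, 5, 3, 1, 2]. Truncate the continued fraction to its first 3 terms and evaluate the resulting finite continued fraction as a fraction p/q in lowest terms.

Start with 5.
1 + 1/(5/1) = 1 + 1/5 = 6/5
5 + 1/(6/5) = 5 + 5/6 = 35/6

35/6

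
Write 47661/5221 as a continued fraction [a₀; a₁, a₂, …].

47661 ÷ 5221 → quotient 9, remainder 672
5221 ÷ 672 → quotient 7, remainder 517
672 ÷ 517 → quotient 1, remainder 155
517 ÷ 155 → quotient 3, remainder 52
155 ÷ 52 → quotient 2, remainder 51
52 ÷ 51 → quotient 1, remainder 1
51 ÷ 1 → quotient 51, remainder 0

[9; 7, 1, 3, 2, 1, 51]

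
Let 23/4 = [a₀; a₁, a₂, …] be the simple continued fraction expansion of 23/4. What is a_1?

⌊23/4⌋ = 5, remainder 3
⌊4/3⌋ = 1, remainder 1

1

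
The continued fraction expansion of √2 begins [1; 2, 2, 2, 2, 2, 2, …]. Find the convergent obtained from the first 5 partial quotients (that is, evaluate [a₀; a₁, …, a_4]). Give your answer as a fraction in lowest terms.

Compute successive convergents:
a_0 = 1: 1/1
a_1 = 2: 3/2
a_2 = 2: 7/5
a_3 = 2: 17/12
a_4 = 2: 41/29

41/29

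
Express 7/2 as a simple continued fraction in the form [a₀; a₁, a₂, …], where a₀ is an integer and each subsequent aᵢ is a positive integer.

Repeatedly divide and take the remainder:
⌊7/2⌋ = 3, remainder 1
⌊2/1⌋ = 2, remainder 0

[3; 2]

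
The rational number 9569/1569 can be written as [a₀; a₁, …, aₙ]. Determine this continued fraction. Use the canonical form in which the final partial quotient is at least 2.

⌊9569/1569⌋ = 6, remainder 155
⌊1569/155⌋ = 10, remainder 19
⌊155/19⌋ = 8, remainder 3
⌊19/3⌋ = 6, remainder 1
⌊3/1⌋ = 3, remainder 0

[6; 10, 8, 6, 3]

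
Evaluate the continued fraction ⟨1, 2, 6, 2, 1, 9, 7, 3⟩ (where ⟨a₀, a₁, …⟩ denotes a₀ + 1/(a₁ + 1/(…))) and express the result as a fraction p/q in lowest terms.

12962/8857

a_0 = 1: 1/1
a_1 = 2: 3/2
a_2 = 6: 19/13
a_3 = 2: 41/28
a_4 = 1: 60/41
a_5 = 9: 581/397
a_6 = 7: 4127/2820
a_7 = 3: 12962/8857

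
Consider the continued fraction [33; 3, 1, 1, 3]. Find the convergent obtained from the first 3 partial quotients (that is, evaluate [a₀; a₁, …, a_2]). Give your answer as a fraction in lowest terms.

Start with 1.
3 + 1/(1/1) = 3 + 1/1 = 4/1
33 + 1/(4/1) = 33 + 1/4 = 133/4

133/4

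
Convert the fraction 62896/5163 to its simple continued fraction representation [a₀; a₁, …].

[12; 5, 2, 33, 14]

Repeatedly divide and take the remainder:
62896 = 12·5163 + 940, so a_0 = 12
5163 = 5·940 + 463, so a_1 = 5
940 = 2·463 + 14, so a_2 = 2
463 = 33·14 + 1, so a_3 = 33
14 = 14·1 + 0, so a_4 = 14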